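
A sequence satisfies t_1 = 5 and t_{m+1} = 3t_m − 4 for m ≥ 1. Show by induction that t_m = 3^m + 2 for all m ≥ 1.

Base case: t_1 = 5, and 3^1 + 2 = 3 + 2 = 5.
Assume t_r = 3^r + 2 for some r ≥ 1.
Then t_{r+1} = 3t_r − 4 = 3·(3^r + 2) − 4 = 3^{r+1} + 6 − 4 = 3^{r+1} + 2.
By induction, t_m = 3^m + 2 for all m ≥ 1.

t_m = 3^m + 2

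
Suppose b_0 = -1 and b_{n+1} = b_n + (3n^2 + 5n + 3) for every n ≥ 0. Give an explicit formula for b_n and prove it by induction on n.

Claim: b_n = n^3 + n^2 + n − 1.

Base case: b_0 = -1, and 0^3 + 0^2 + 0 − 1 = -1.
Assume b_m = m^3 + m^2 + m − 1.
Then b_{m+1} = b_m + (3m^2 + 5m + 3) = (m^3 + m^2 + m − 1) + (3m^2 + 5m + 3) = m^3 + 4m^2 + 6m + 2,
and (m+1)^3 + (m+1)^2 + (m+1) − 1 = m^3 + 4m^2 + 6m + 2.
This completes the inductive step, so b_n = n^3 + n^2 + n − 1 for all n ≥ 0.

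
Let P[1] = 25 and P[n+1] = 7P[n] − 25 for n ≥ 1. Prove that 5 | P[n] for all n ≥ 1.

Base case: P[1] = 25 = 5·5, so 5 | P[1].
Assume 5 | P[m], so P[m] = 5t for some integer t.
Then P[m+1] = 7P[m] − 25 = 7·(5t) − 25 = 5(7t − 5), so 5 | P[m+1].
By induction, 5 | P[n] for all n ≥ 1.

5 | P[n]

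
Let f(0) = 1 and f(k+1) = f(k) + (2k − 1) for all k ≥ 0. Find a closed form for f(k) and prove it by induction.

Claim: f(k) = k^2 − 2k + 1.

Base case: f(0) = 1, and 0^2 − 2·0 + 1 = 1.
Assume f(m) = m^2 − 2m + 1.
Then f(m+1) = f(m) + (2m − 1) = (m^2 − 2m + 1) + (2m − 1) = m^2,
and (m+1)^2 − 2·(m+1) + 1 = m^2.
By induction, f(k) = k^2 − 2k + 1 for all k ≥ 0.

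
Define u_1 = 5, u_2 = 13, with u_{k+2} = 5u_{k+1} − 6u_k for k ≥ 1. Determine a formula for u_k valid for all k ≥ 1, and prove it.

Claim: u_k = 3^k + 2^k.

Base cases: u_1 = 5 and 3^1 + 2^1 = 5; u_2 = 13 and 3^2 + 2^2 = 13.
Assume u_i = 3^i + 2^i for all 1 ≤ i ≤ j, where j ≥ 2.
Then u_{j+1} = 5u_j − 6u_{j−1} = 5·(3^j + 2^j) − 6·(3^{j−1} + 2^{j−1}) = (5·3 − 6)3^{j−1} + (5·2 − 6)2^{j−1} = 9·3^{j−1} + 4·2^{j−1} = 3^{j+1} + 2^{j+1}.
This completes the inductive step, so u_k = 3^k + 2^k for all k ≥ 1.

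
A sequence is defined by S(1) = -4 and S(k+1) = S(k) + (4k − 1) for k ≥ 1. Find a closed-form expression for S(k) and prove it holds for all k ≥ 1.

Claim: S(k) = 2k^2 − 3k − 3.

Base case: S(1) = -4, and 2·1^2 − 3·1 − 3 = -4.
Assume S(m) = 2m^2 − 3m − 3.
Then S(m+1) = S(m) + (4m − 1) = (2m^2 − 3m − 3) + (4m − 1) = 2m^2 + m − 4,
and 2·(m+1)^2 − 3·(m+1) − 3 = 2m^2 + m − 4.
Hence S(k) = 2k^2 − 3k − 3 for every k ≥ 1, by induction.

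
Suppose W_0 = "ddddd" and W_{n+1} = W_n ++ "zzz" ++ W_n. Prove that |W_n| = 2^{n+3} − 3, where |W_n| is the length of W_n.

Base case: |W_0| = 5, and 2^{0+3} − 3 = 5.
Assume |W_j| = 2^{j+3} − 3.
Then |W_{j+1}| = |W_j| + 3 + |W_j| = 2|W_j| + 3 = 2(2^{j+3} − 3) + 3 = 2^{j+1+3} − 6 + 3 = 2^{j+1+3} − 3.
Hence |W_n| = 2^{n+3} − 3 for every n ≥ 0, by induction.

|W_n| = 2^{n+3} − 3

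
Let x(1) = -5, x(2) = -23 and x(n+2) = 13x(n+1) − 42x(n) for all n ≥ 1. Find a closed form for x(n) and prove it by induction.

Claim: x(n) = 7^n − 2·6^n.

Base cases: x(1) = -5 and 7^1 − 2·6^1 = -5; x(2) = -23 and 7^2 − 2·6^2 = -23.
Assume x(j) = 7^j − 2·6^j for all 1 ≤ j ≤ k, where k ≥ 2.
Then x(k+1) = 13x(k) − 42x(k−1) = 13·(7^k − 2·6^k) − 42·(7^{k−1} − 2·6^{k−1}) = (13·7 − 42)7^{k−1} − 2·(13·6 − 42)6^{k−1} = 49·7^{k−1} − 72·6^{k−1} = 7^{k+1} − 2·6^{k+1}.
Hence x(n) = 7^n − 2·6^n for every n ≥ 1, by strong induction.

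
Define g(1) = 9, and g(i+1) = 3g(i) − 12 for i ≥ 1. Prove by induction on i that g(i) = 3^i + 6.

Base case: g(1) = 9, and 3^1 + 6 = 3 + 6 = 9.
Assume g(r) = 3^r + 6 for some r ≥ 1.
Then g(r+1) = 3g(r) − 12 = 3·(3^r + 6) − 12 = 3^{r+1} + 18 − 12 = 3^{r+1} + 6.
Hence g(i) = 3^i + 6 for every i ≥ 1, by induction.

g(i) = 3^i + 6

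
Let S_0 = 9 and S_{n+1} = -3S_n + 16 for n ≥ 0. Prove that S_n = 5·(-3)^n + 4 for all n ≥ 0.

Base case: S_0 = 9, and 5·(-3)^0 + 4 = 5 + 4 = 9.
Assume S_j = 5·(-3)^j + 4 for some j ≥ 0.
Then S_{j+1} = -3S_j + 16 = -3·(5·(-3)^j + 4) + 16 = -15·(-3)^j − 12 + 16 = 5·(-3)^{j+1} + 4.
This completes the inductive step, so S_n = 5·(-3)^n + 4 for all n ≥ 0.

S_n = 5·(-3)^n + 4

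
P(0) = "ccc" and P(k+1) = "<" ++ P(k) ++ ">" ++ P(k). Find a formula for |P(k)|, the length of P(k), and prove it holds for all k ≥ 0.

Claim: |P(k)| = 5·2^k − 2.

Base case: |P(0)| = 3, and 5·2^0 − 2 = 3.
Assume |P(j)| = 5·2^j − 2.
Then |P(j+1)| = 1 + |P(j)| + 1 + |P(j)| = 2|P(j)| + 2 = 2(5·2^j − 2) + 2 = 5·2^{j+1} − 4 + 2 = 5·2^{j+1} − 2.
Hence |P(k)| = 5·2^k − 2 for every k ≥ 0, by induction.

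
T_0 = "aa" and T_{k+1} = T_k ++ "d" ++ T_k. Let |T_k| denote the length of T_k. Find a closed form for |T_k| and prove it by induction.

Claim: |T_k| = 3·2^k − 1.

Base case: |T_0| = 2, and 3·2^0 − 1 = 2.
Assume |T_j| = 3·2^j − 1.
Then |T_{j+1}| = |T_j| + 1 + |T_j| = 2|T_j| + 1 = 2(3·2^j − 1) + 1 = 3·2^{j+1} − 2 + 1 = 3·2^{j+1} − 1.
Hence |T_k| = 3·2^k − 1 for every k ≥ 0, by induction.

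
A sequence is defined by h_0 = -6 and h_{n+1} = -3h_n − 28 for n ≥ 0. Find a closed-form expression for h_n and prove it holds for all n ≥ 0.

Claim: h_n = (-3)^n − 7.

Base case: h_0 = -6, and (-3)^0 − 7 = 1 − 7 = -6.
Assume h_r = (-3)^r − 7 for some r ≥ 0.
Then h_{r+1} = -3h_r − 28 = -3·((-3)^r − 7) − 28 = -3·(-3)^r + 21 − 28 = (-3)^{r+1} − 7.
By induction, h_n = (-3)^n − 7 for all n ≥ 0.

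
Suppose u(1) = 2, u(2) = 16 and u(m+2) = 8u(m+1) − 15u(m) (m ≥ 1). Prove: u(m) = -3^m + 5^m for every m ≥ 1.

Base cases: u(1) = 2 and -3^1 + 5^1 = 2; u(2) = 16 and -3^2 + 5^2 = 16.
Assume u(j) = -3^j + 5^j for all 1 ≤ j ≤ r, where r ≥ 2.
Then u(r+1) = 8u(r) − 15u(r−1) = 8·(-3^r + 5^r) − 15·(-3^{r−1} + 5^{r−1}) = -(8·3 − 15)3^{r−1} + (8·5 − 15)5^{r−1} = -9·3^{r−1} + 25·5^{r−1} = -3^{r+1} + 5^{r+1}.
Hence u(m) = -3^m + 5^m for every m ≥ 1, by strong induction.

u(m) = -3^m + 5^m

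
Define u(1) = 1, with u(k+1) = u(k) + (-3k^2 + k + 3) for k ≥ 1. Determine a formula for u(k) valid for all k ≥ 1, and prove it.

Claim: u(k) = -k^3 + 2k^2 + 2k − 2.

Base case: u(1) = 1, and -1^3 + 2·1^2 + 2·1 − 2 = 1.
Assume u(r) = -r^3 + 2r^2 + 2r − 2.
Then u(r+1) = u(r) + (-3r^2 + r + 3) = (-r^3 + 2r^2 + 2r − 2) + (-3r^2 + r + 3) = -r^3 − r^2 + 3r + 1,
and -(r+1)^3 + 2·(r+1)^2 + 2·(r+1) − 2 = -r^3 − r^2 + 3r + 1.
Hence u(k) = -k^3 + 2k^2 + 2k − 2 for every k ≥ 1, by induction.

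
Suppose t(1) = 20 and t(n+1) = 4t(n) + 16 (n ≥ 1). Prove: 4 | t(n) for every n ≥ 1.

Base case: t(1) = 20 = 4·5, so 4 | t(1).
Assume 4 | t(k), so t(k) = 4s for some integer s.
Then t(k+1) = 4t(k) + 16 = 4·(4s) + 16 = 4(4s + 4), so 4 | t(k+1).
So the property holds for k+1, and by induction 4 | t(n) for all n ≥ 1.

4 | t(n)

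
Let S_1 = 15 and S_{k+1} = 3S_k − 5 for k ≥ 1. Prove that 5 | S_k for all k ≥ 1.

Base case: S_1 = 15 = 5·3, so 5 | S_1.
Assume 5 | S_j, so S_j = 5t for some integer t.
Then S_{j+1} = 3S_j − 5 = 3·(5t) − 5 = 5(3t − 1), so 5 | S_{j+1}.
By induction, 5 | S_k for all k ≥ 1.

5 | S_k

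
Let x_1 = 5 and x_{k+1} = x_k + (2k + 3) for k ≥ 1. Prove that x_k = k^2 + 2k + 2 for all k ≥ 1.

Base case: x_1 = 5, and 1^2 + 2·1 + 2 = 5.
Assume x_m = m^2 + 2m + 2.
Then x_{m+1} = x_m + (2m + 3) = (m^2 + 2m + 2) + (2m + 3) = m^2 + 4m + 5,
and (m+1)^2 + 2·(m+1) + 2 = m^2 + 4m + 5.
Hence x_k = k^2 + 2k + 2 for every k ≥ 1, by induction.

x_k = k^2 + 2k + 2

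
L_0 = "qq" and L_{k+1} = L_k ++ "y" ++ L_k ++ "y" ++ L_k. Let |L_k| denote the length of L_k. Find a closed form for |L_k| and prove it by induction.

Claim: |L_k| = 3^{k+1} − 1.

Base case: |L_0| = 2, and 3^{0+1} − 1 = 2.
Assume |L_j| = 3^{j+1} − 1.
Then |L_{j+1}| = 3|L_j| + 2 = 3(3^{j+1} − 1) + 2 = 3^{j+2} − 3 + 2 = 3^{j+2} − 1.
Hence |L_k| = 3^{k+1} − 1 for every k ≥ 0, by induction.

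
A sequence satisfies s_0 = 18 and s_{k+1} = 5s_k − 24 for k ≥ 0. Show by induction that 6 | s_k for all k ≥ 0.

Base case: s_0 = 18 = 6·3, so 6 | s_0.
Assume 6 | s_m, so s_m = 6t for some integer t.
Then s_{m+1} = 5s_m − 24 = 5·(6t) − 24 = 6(5t − 4), so 6 | s_{m+1}.
This completes the inductive step, so 6 | s_k for all k ≥ 0.

6 | s_k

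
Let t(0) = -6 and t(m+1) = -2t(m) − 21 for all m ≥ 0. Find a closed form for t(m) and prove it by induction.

Claim: t(m) = (-2)^m − 7.

Base case: t(0) = -6, and (-2)^0 − 7 = 1 − 7 = -6.
Assume t(k) = (-2)^k − 7 for some k ≥ 0.
Then t(k+1) = -2t(k) − 21 = -2·((-2)^k − 7) − 21 = -2·(-2)^k + 14 − 21 = (-2)^{k+1} − 7.
So the formula holds for k+1, and by induction t(m) = (-2)^m − 7 for all m ≥ 0.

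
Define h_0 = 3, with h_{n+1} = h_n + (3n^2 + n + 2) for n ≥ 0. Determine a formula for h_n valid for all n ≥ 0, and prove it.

Claim: h_n = n^3 − n^2 + 2n + 3.

Base case: h_0 = 3, and 0^3 − 0^2 + 2·0 + 3 = 3.
Assume h_m = m^3 − m^2 + 2m + 3.
Then h_{m+1} = h_m + (3m^2 + m + 2) = (m^3 − m^2 + 2m + 3) + (3m^2 + m + 2) = m^3 + 2m^2 + 3m + 5,
and (m+1)^3 − (m+1)^2 + 2·(m+1) + 3 = m^3 + 2m^2 + 3m + 5.
By induction, h_n = n^3 − n^2 + 2n + 3 for all n ≥ 0.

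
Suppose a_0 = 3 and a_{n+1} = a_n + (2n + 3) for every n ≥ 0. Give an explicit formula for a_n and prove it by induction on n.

Claim: a_n = n^2 + 2n + 3.

Base case: a_0 = 3, and 0^2 + 2·0 + 3 = 3.
Assume a_k = k^2 + 2k + 3.
Then a_{k+1} = a_k + (2k + 3) = (k^2 + 2k + 3) + (2k + 3) = k^2 + 4k + 6,
and (k+1)^2 + 2·(k+1) + 3 = k^2 + 4k + 6.
By induction, a_n = n^2 + 2n + 3 for all n ≥ 0.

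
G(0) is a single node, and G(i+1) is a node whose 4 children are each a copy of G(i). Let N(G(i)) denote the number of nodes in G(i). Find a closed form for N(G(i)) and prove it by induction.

Claim: N(G(i)) = (4^{i+1} − 1)/3.

Base case: N(G(0)) = 1, and (4^{0+1} − 1)/3 = 1.
Assume N(G(r)) = (4^{r+1} − 1)/3.
Then N(G(r+1)) = 1 + 4N(G(r)) = 1 + 4·(4^{r+1} − 1)/3 = 1 + (4^{r+2} − 4)/3 = (3 + 4^{r+2} − 4)/3 = (4^{r+2} − 1)/3.
By induction, N(G(i)) = (4^{i+1} − 1)/3 for all i ≥ 0.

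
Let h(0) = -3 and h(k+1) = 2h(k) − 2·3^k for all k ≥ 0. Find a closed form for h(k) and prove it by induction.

Claim: h(k) = -2^k − 2·3^k.

Base case: h(0) = -3, and -2^0 − 2·3^0 = -1 − 2 = -3.
Assume h(r) = -2^r − 2·3^r for some r ≥ 0.
Then h(r+1) = 2h(r) − 2·3^r = 2·(-2^r − 2·3^r) − 2·3^r = -2^{r+1} − 4·3^r − 2·3^r = -2^{r+1} − 6·3^r = -2^{r+1} − 2·3^{r+1}.
So the formula holds for r+1, and by induction h(k) = -2^k − 2·3^k for all k ≥ 0.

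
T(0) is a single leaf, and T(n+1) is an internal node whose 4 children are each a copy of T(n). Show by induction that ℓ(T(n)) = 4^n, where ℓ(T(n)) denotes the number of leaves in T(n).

Base case: ℓ(T(0)) = 1, and 4^0 = 1.
Assume ℓ(T(j)) = 4^j.
Then ℓ(T(j+1)) = 4·ℓ(T(j)) = 4·4^j = 4^{j+1}.
By induction, ℓ(T(n)) = 4^n for all n ≥ 0.

ℓ(T(n)) = 4^n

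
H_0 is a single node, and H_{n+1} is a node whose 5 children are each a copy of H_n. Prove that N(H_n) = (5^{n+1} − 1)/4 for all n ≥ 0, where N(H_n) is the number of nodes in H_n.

Base case: N(H_0) = 1, and (5^{0+1} − 1)/4 = 1.
Assume N(H_j) = (5^{j+1} − 1)/4.
Then N(H_{j+1}) = 1 + 5N(H_j) = 1 + 5·(5^{j+1} − 1)/4 = 1 + (5^{j+2} − 5)/4 = (4 + 5^{j+2} − 5)/4 = (5^{j+2} − 1)/4.
By induction, N(H_n) = (5^{n+1} − 1)/4 for all n ≥ 0.

N(H_n) = (5^{n+1} − 1)/4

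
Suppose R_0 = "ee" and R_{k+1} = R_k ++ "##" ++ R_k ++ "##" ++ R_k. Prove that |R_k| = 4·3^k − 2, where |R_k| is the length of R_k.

Base case: |R_0| = 2, and 4·3^0 − 2 = 2.
Assume |R_r| = 4·3^r − 2.
Then |R_{r+1}| = 3|R_r| + 4 = 3(4·3^r − 2) + 4 = 4·3^{r+1} − 6 + 4 = 4·3^{r+1} − 2.
This completes the inductive step, so |R_k| = 4·3^k − 2 for all k ≥ 0.

|R_k| = 4·3^k − 2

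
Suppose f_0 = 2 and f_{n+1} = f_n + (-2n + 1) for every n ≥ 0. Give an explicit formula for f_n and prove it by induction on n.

Claim: f_n = -n^2 + 2n + 2.

Base case: f_0 = 2, and -0^2 + 2·0 + 2 = 2.
Assume f_r = -r^2 + 2r + 2.
Then f_{r+1} = f_r + (-2r + 1) = (-r^2 + 2r + 2) + (-2r + 1) = -r^2 + 3,
and -(r+1)^2 + 2·(r+1) + 2 = -r^2 + 3.
Hence f_n = -n^2 + 2n + 2 for every n ≥ 0, by induction.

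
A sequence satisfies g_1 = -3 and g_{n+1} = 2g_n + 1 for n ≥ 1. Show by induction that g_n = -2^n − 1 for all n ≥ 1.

Base case: g_1 = -3, and -2^1 − 1 = -2 − 1 = -3.
Assume g_r = -2^r − 1 for some r ≥ 1.
Then g_{r+1} = 2g_r + 1 = 2·(-2^r − 1) + 1 = -2^{r+1} − 2 + 1 = -2^{r+1} − 1.
By induction, g_n = -2^n − 1 for all n ≥ 1.

g_n = -2^n − 1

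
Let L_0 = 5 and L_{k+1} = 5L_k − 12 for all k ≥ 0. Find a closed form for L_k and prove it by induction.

Claim: L_k = 2·5^k + 3.

Base case: L_0 = 5, and 2·5^0 + 3 = 2 + 3 = 5.
Assume L_j = 2·5^j + 3 for some j ≥ 0.
Then L_{j+1} = 5L_j − 12 = 5·(2·5^j + 3) − 12 = 10·5^j + 15 − 12 = 2·5^{j+1} + 3.
So the formula holds for j+1, and by induction L_k = 2·5^k + 3 for all k ≥ 0.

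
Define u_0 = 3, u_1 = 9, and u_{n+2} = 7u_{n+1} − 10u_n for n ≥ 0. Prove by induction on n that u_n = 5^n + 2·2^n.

Base cases: u_0 = 3 and 5^0 + 2·2^0 = 3; u_1 = 9 and 5^1 + 2·2^1 = 9.
Assume u_j = 5^j + 2·2^j for all 0 ≤ j ≤ k, where k ≥ 1.
Then u_{k+1} = 7u_k − 10u_{k−1} = 7·(5^k + 2·2^k) − 10·(5^{k−1} + 2·2^{k−1}) = (7·5 − 10)5^{k−1} + 2·(7·2 − 10)2^{k−1} = 25·5^{k−1} + 8·2^{k−1} = 5^{k+1} + 2·2^{k+1}.
By strong induction, u_n = 5^n + 2·2^n for all n ≥ 0.

u_n = 5^n + 2·2^n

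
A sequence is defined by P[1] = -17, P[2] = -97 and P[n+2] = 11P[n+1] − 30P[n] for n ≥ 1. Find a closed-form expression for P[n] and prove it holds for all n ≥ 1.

Claim: P[n] = -5^n − 2·6^n.

Base cases: P[1] = -17 and -5^1 − 2·6^1 = -17; P[2] = -97 and -5^2 − 2·6^2 = -97.
Assume P[j] = -5^j − 2·6^j for all 1 ≤ j ≤ k, where k ≥ 2.
Then P[k+1] = 11P[k] − 30P[k−1] = 11·(-5^k − 2·6^k) − 30·(-5^{k−1} − 2·6^{k−1}) = -(11·5 − 30)5^{k−1} − 2·(11·6 − 30)6^{k−1} = -25·5^{k−1} − 72·6^{k−1} = -5^{k+1} − 2·6^{k+1}.
So the formula holds for k+1, and by strong induction P[n] = -5^n − 2·6^n for all n ≥ 1.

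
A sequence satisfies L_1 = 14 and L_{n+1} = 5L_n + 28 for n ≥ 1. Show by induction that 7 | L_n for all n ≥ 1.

Base case: L_1 = 14 = 7·2, so 7 | L_1.
Assume 7 | L_m, so L_m = 7t for some integer t.
Then L_{m+1} = 5L_m + 28 = 5·(7t) + 28 = 7(5t + 4), so 7 | L_{m+1}.
So the property holds for m+1, and by induction 7 | L_n for all n ≥ 1.

7 | L_n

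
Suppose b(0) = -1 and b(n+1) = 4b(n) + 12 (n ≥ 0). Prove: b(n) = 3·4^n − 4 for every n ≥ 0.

Base case: b(0) = -1, and 3·4^0 − 4 = 3 − 4 = -1.
Assume b(r) = 3·4^r − 4 for some r ≥ 0.
Then b(r+1) = 4b(r) + 12 = 4·(3·4^r − 4) + 12 = 12·4^r − 16 + 12 = 3·4^{r+1} − 4.
By induction, b(n) = 3·4^n − 4 for all n ≥ 0.

b(n) = 3·4^n − 4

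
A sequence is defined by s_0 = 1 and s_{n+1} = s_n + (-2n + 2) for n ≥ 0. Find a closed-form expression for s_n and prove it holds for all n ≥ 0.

Claim: s_n = -n^2 + 3n + 1.

Base case: s_0 = 1, and -0^2 + 3·0 + 1 = 1.
Assume s_r = -r^2 + 3r + 1.
Then s_{r+1} = s_r + (-2r + 2) = (-r^2 + 3r + 1) + (-2r + 2) = -r^2 + r + 3,
and -(r+1)^2 + 3·(r+1) + 1 = -r^2 + r + 3.
This completes the inductive step, so s_n = -n^2 + 3n + 1 for all n ≥ 0.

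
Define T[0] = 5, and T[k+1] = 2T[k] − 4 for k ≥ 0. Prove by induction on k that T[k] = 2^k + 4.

Base case: T[0] = 5, and 2^0 + 4 = 1 + 4 = 5.
Assume T[r] = 2^r + 4 for some r ≥ 0.
Then T[r+1] = 2T[r] − 4 = 2·(2^r + 4) − 4 = 2^{r+1} + 8 − 4 = 2^{r+1} + 4.
This completes the inductive step, so T[k] = 2^k + 4 for all k ≥ 0.

T[k] = 2^k + 4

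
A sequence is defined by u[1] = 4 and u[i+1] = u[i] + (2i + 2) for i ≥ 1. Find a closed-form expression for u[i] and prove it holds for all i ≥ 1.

Claim: u[i] = i^2 + i + 2.

Base case: u[1] = 4, and 1^2 + 1 + 2 = 4.
Assume u[m] = m^2 + m + 2.
Then u[m+1] = u[m] + (2m + 2) = (m^2 + m + 2) + (2m + 2) = m^2 + 3m + 4,
and (m+1)^2 + (m+1) + 2 = m^2 + 3m + 4.
This completes the inductive step, so u[i] = i^2 + i + 2 for all i ≥ 1.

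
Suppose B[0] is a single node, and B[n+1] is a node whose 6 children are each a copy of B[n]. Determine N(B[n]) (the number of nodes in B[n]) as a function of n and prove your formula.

Claim: N(B[n]) = (6^{n+1} − 1)/5.

Base case: N(B[0]) = 1, and (6^{0+1} − 1)/5 = 1.
Assume N(B[m]) = (6^{m+1} − 1)/5.
Then N(B[m+1]) = 1 + 6N(B[m]) = 1 + 6·(6^{m+1} − 1)/5 = 1 + (6^{m+2} − 6)/5 = (5 + 6^{m+2} − 6)/5 = (6^{m+2} − 1)/5.
By induction, N(B[n]) = (6^{n+1} − 1)/5 for all n ≥ 0.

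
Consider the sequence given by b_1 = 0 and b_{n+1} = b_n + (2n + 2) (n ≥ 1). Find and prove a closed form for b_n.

Claim: b_n = n^2 + n − 2.

Base case: b_1 = 0, and 1^2 + 1 − 2 = 0.
Assume b_r = r^2 + r − 2.
Then b_{r+1} = b_r + (2r + 2) = (r^2 + r − 2) + (2r + 2) = r^2 + 3r,
and (r+1)^2 + (r+1) − 2 = r^2 + 3r.
This completes the inductive step, so b_n = n^2 + n − 2 for all n ≥ 1.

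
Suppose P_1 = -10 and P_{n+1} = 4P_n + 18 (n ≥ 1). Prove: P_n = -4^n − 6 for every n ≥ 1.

Base case: P_1 = -10, and -4^1 − 6 = -4 − 6 = -10.
Assume P_r = -4^r − 6 for some r ≥ 1.
Then P_{r+1} = 4P_r + 18 = 4·(-4^r − 6) + 18 = -4^{r+1} − 24 + 18 = -4^{r+1} − 6.
This completes the inductive step, so P_n = -4^n − 6 for all n ≥ 1.

P_n = -4^n − 6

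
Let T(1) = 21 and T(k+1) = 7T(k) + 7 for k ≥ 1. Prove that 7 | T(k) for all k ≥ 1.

Base case: T(1) = 21 = 7·3, so 7 | T(1).
Assume 7 | T(r), so T(r) = 7t for some integer t.
Then T(r+1) = 7T(r) + 7 = 7·(7t) + 7 = 7(7t + 1), so 7 | T(r+1).
By induction, 7 | T(k) for all k ≥ 1.

7 | T(k)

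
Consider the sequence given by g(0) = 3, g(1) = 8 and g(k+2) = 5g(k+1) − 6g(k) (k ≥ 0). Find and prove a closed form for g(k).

Claim: g(k) = 2·3^k + 2^k.

Base cases: g(0) = 3 and 2·3^0 + 2^0 = 3; g(1) = 8 and 2·3^1 + 2^1 = 8.
Assume g(i) = 2·3^i + 2^i for all 0 ≤ i ≤ j, where j ≥ 1.
Then g(j+1) = 5g(j) − 6g(j−1) = 5·(2·3^j + 2^j) − 6·(2·3^{j−1} + 2^{j−1}) = 2·(5·3 − 6)3^{j−1} + (5·2 − 6)2^{j−1} = 18·3^{j−1} + 4·2^{j−1} = 2·3^{j+1} + 2^{j+1}.
By strong induction, g(k) = 2·3^k + 2^k for all k ≥ 0.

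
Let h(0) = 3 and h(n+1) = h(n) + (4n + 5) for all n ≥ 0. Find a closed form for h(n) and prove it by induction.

Claim: h(n) = 2n^2 + 3n + 3.

Base case: h(0) = 3, and 2·0^2 + 3·0 + 3 = 3.
Assume h(j) = 2j^2 + 3j + 3.
Then h(j+1) = h(j) + (4j + 5) = (2j^2 + 3j + 3) + (4j + 5) = 2j^2 + 7j + 8,
and 2·(j+1)^2 + 3·(j+1) + 3 = 2j^2 + 7j + 8.
This completes the inductive step, so h(n) = 2n^2 + 3n + 3 for all n ≥ 0.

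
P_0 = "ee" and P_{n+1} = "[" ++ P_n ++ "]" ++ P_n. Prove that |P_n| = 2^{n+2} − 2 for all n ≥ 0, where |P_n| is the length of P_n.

Base case: |P_0| = 2, and 2^{0+2} − 2 = 2.
Assume |P_j| = 2^{j+2} − 2.
Then |P_{j+1}| = 1 + |P_j| + 1 + |P_j| = 2|P_j| + 2 = 2(2^{j+2} − 2) + 2 = 2^{j+3} − 4 + 2 = 2^{j+3} − 2.
This completes the inductive step, so |P_n| = 2^{n+2} − 2 for all n ≥ 0.

|P_n| = 2^{n+2} − 2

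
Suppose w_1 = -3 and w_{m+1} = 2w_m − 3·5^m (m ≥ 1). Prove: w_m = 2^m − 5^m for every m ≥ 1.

Base case: w_1 = -3, and 2^1 − 5^1 = 2 − 5 = -3.
Assume w_r = 2^r − 5^r for some r ≥ 1.
Then w_{r+1} = 2w_r − 3·5^r = 2·(2^r − 5^r) − 3·5^r = 2^{r+1} − 2·5^r − 3·5^r = 2^{r+1} − 5·5^r = 2^{r+1} − 5^{r+1}.
This completes the inductive step, so w_m = 2^m − 5^m for all m ≥ 1.

w_m = 2^m − 5^m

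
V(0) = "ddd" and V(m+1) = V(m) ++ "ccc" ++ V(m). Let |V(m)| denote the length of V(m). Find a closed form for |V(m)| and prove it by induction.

Claim: |V(m)| = 6·2^m − 3.

Base case: |V(0)| = 3, and 6·2^0 − 3 = 3.
Assume |V(j)| = 6·2^j − 3.
Then |V(j+1)| = |V(j)| + 3 + |V(j)| = 2|V(j)| + 3 = 2(6·2^j − 3) + 3 = 6·2^{j+1} − 6 + 3 = 6·2^{j+1} − 3.
So the formula holds for j+1, and by induction |V(m)| = 6·2^m − 3 for all m ≥ 0.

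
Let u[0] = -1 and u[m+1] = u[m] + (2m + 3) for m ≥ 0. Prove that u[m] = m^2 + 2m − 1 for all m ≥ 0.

Base case: u[0] = -1, and 0^2 + 2·0 − 1 = -1.
Assume u[k] = k^2 + 2k − 1.
Then u[k+1] = u[k] + (2k + 3) = (k^2 + 2k − 1) + (2k + 3) = k^2 + 4k + 2,
and (k+1)^2 + 2·(k+1) − 1 = k^2 + 4k + 2.
By induction, u[m] = m^2 + 2m − 1 for all m ≥ 0.

u[m] = m^2 + 2m − 1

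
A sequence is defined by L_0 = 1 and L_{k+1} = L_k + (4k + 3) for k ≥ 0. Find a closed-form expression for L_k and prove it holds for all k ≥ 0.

Claim: L_k = 2k^2 + k + 1.

Base case: L_0 = 1, and 2·0^2 + 0 + 1 = 1.
Assume L_j = 2j^2 + j + 1.
Then L_{j+1} = L_j + (4j + 3) = (2j^2 + j + 1) + (4j + 3) = 2j^2 + 5j + 4,
and 2·(j+1)^2 + (j+1) + 1 = 2j^2 + 5j + 4.
This completes the inductive step, so L_k = 2k^2 + k + 1 for all k ≥ 0.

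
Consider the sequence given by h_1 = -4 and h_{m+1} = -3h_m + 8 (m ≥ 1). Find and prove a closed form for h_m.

Claim: h_m = 2·(-3)^m + 2.

Base case: h_1 = -4, and 2·(-3)^1 + 2 = -6 + 2 = -4.
Assume h_k = 2·(-3)^k + 2 for some k ≥ 1.
Then h_{k+1} = -3h_k + 8 = -3·(2·(-3)^k + 2) + 8 = -6·(-3)^k − 6 + 8 = 2·(-3)^{k+1} + 2.
By induction, h_m = 2·(-3)^m + 2 for all m ≥ 1.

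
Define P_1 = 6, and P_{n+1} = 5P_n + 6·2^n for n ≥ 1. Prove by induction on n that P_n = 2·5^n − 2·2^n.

Base case: P_1 = 6, and 2·5^1 − 2·2^1 = 10 − 4 = 6.
Assume P_k = 2·5^k − 2·2^k for some k ≥ 1.
Then P_{k+1} = 5P_k + 6·2^k = 5·(2·5^k − 2·2^k) + 6·2^k = 2·5^{k+1} − 10·2^k + 6·2^k = 2·5^{k+1} − 4·2^k = 2·5^{k+1} − 2·2^{k+1}.
This completes the inductive step, so P_n = 2·5^n − 2·2^n for all n ≥ 1.

P_n = 2·5^n − 2·2^n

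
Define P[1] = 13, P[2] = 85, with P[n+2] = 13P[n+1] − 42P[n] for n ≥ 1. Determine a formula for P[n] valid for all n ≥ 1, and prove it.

Claim: P[n] = 7^n + 6^n.

Base cases: P[1] = 13 and 7^1 + 6^1 = 13; P[2] = 85 and 7^2 + 6^2 = 85.
Assume P[j] = 7^j + 6^j for all 1 ≤ j ≤ r, where r ≥ 2.
Then P[r+1] = 13P[r] − 42P[r−1] = 13·(7^r + 6^r) − 42·(7^{r−1} + 6^{r−1}) = (13·7 − 42)7^{r−1} + (13·6 − 42)6^{r−1} = 49·7^{r−1} + 36·6^{r−1} = 7^{r+1} + 6^{r+1}.
So the formula holds for r+1, and by strong induction P[n] = 7^n + 6^n for all n ≥ 1.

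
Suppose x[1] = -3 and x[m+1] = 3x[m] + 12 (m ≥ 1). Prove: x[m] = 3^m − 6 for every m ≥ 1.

Base case: x[1] = -3, and 3^1 − 6 = 3 − 6 = -3.
Assume x[j] = 3^j − 6 for some j ≥ 1.
Then x[j+1] = 3x[j] + 12 = 3·(3^j − 6) + 12 = 3^{j+1} − 18 + 12 = 3^{j+1} − 6.
By induction, x[m] = 3^m − 6 for all m ≥ 1.

x[m] = 3^m − 6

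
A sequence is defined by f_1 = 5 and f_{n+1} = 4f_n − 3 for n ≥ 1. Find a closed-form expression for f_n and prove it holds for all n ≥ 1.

Claim: f_n = 4^n + 1.

Base case: f_1 = 5, and 4^1 + 1 = 4 + 1 = 5.
Assume f_m = 4^m + 1 for some m ≥ 1.
Then f_{m+1} = 4f_m − 3 = 4·(4^m + 1) − 3 = 4^{m+1} + 4 − 3 = 4^{m+1} + 1.
By induction, f_n = 4^n + 1 for all n ≥ 1.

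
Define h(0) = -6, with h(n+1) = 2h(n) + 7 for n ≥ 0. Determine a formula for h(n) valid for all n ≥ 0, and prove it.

Claim: h(n) = 2^n − 7.

Base case: h(0) = -6, and 2^0 − 7 = 1 − 7 = -6.
Assume h(m) = 2^m − 7 for some m ≥ 0.
Then h(m+1) = 2h(m) + 7 = 2·(2^m − 7) + 7 = 2^{m+1} − 14 + 7 = 2^{m+1} − 7.
So the formula holds for m+1, and by induction h(n) = 2^n − 7 for all n ≥ 0.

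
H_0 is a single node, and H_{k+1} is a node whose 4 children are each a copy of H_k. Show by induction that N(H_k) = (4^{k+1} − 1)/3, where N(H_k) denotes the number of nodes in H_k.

Base case: N(H_0) = 1, and (4^{0+1} − 1)/3 = 1.
Assume N(H_j) = (4^{j+1} − 1)/3.
Then N(H_{j+1}) = 1 + 4N(H_j) = 1 + 4·(4^{j+1} − 1)/3 = 1 + (4^{j+2} − 4)/3 = (3 + 4^{j+2} − 4)/3 = (4^{j+2} − 1)/3.
So the formula holds for j+1, and by induction N(H_k) = (4^{k+1} − 1)/3 for all k ≥ 0.

N(H_k) = (4^{k+1} − 1)/3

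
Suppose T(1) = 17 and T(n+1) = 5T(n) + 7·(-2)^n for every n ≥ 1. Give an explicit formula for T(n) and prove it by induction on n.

Claim: T(n) = 3·5^n − (-2)^n.

Base case: T(1) = 17, and 3·5^1 − (-2)^1 = 15 + 2 = 17.
Assume T(j) = 3·5^j − (-2)^j for some j ≥ 1.
Then T(j+1) = 5T(j) + 7·(-2)^j = 5·(3·5^j − (-2)^j) + 7·(-2)^j = 3·5^{j+1} − 5·(-2)^j + 7·(-2)^j = 3·5^{j+1} + 2·(-2)^j = 3·5^{j+1} − (-2)^{j+1}.
So the formula holds for j+1, and by induction T(n) = 3·5^n − (-2)^n for all n ≥ 1.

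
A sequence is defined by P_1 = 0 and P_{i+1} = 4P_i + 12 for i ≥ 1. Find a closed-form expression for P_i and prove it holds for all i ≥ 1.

Claim: P_i = 4^i − 4.

Base case: P_1 = 0, and 4^1 − 4 = 4 − 4 = 0.
Assume P_r = 4^r − 4 for some r ≥ 1.
Then P_{r+1} = 4P_r + 12 = 4·(4^r − 4) + 12 = 4^{r+1} − 16 + 12 = 4^{r+1} − 4.
By induction, P_i = 4^i − 4 for all i ≥ 1.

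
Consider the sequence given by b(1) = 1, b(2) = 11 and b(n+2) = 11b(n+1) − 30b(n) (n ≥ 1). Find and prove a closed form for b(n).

Claim: b(n) = -5^n + 6^n.

Base cases: b(1) = 1 and -5^1 + 6^1 = 1; b(2) = 11 and -5^2 + 6^2 = 11.
Assume b(j) = -5^j + 6^j for all 1 ≤ j ≤ k, where k ≥ 2.
Then b(k+1) = 11b(k) − 30b(k−1) = 11·(-5^k + 6^k) − 30·(-5^{k−1} + 6^{k−1}) = -(11·5 − 30)5^{k−1} + (11·6 − 30)6^{k−1} = -25·5^{k−1} + 36·6^{k−1} = -5^{k+1} + 6^{k+1}.
This completes the inductive step, so b(n) = -5^n + 6^n for all n ≥ 1.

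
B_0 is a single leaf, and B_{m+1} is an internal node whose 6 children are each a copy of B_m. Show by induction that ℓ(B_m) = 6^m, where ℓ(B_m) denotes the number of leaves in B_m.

Base case: ℓ(B_0) = 1, and 6^0 = 1.
Assume ℓ(B_r) = 6^r.
Then ℓ(B_{r+1}) = 6·ℓ(B_r) = 6·6^r = 6^{r+1}.
Hence ℓ(B_m) = 6^m for every m ≥ 0, by induction.

ℓ(B_m) = 6^m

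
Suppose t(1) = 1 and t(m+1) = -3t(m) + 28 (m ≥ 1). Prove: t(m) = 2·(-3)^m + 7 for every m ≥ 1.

Base case: t(1) = 1, and 2·(-3)^1 + 7 = -6 + 7 = 1.
Assume t(r) = 2·(-3)^r + 7 for some r ≥ 1.
Then t(r+1) = -3t(r) + 28 = -3·(2·(-3)^r + 7) + 28 = -6·(-3)^r − 21 + 28 = 2·(-3)^{r+1} + 7.
This completes the inductive step, so t(m) = 2·(-3)^m + 7 for all m ≥ 1.

t(m) = 2·(-3)^m + 7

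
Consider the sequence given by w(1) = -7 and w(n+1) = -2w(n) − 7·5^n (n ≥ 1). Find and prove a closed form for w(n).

Claim: w(n) = (-2)^n − 5^n.

Base case: w(1) = -7, and (-2)^1 − 5^1 = -2 − 5 = -7.
Assume w(k) = (-2)^k − 5^k for some k ≥ 1.
Then w(k+1) = -2w(k) − 7·5^k = -2·((-2)^k − 5^k) − 7·5^k = (-2)^{k+1} + 2·5^k − 7·5^k = (-2)^{k+1} − 5·5^k = (-2)^{k+1} − 5^{k+1}.
So the formula holds for k+1, and by induction w(n) = (-2)^n − 5^n for all n ≥ 1.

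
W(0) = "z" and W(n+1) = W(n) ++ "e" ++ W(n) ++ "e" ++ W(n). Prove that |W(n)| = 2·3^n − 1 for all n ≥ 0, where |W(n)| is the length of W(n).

Base case: |W(0)| = 1, and 2·3^0 − 1 = 1.
Assume |W(m)| = 2·3^m − 1.
Then |W(m+1)| = 3|W(m)| + 2 = 3(2·3^m − 1) + 2 = 2·3^{m+1} − 3 + 2 = 2·3^{m+1} − 1.
So the formula holds for m+1, and by induction |W(n)| = 2·3^n − 1 for all n ≥ 0.

|W(n)| = 2·3^n − 1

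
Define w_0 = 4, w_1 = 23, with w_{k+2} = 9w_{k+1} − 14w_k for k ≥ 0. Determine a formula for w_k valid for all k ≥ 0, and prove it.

Claim: w_k = 3·7^k + 2^k.

Base cases: w_0 = 4 and 3·7^0 + 2^0 = 4; w_1 = 23 and 3·7^1 + 2^1 = 23.
Assume w_i = 3·7^i + 2^i for all 0 ≤ i ≤ j, where j ≥ 1.
Then w_{j+1} = 9w_j − 14w_{j−1} = 9·(3·7^j + 2^j) − 14·(3·7^{j−1} + 2^{j−1}) = 3·(9·7 − 14)7^{j−1} + (9·2 − 14)2^{j−1} = 147·7^{j−1} + 4·2^{j−1} = 3·7^{j+1} + 2^{j+1}.
Hence w_k = 3·7^k + 2^k for every k ≥ 0, by strong induction.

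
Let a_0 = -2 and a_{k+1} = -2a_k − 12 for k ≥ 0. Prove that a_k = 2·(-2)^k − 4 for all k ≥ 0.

Base case: a_0 = -2, and 2·(-2)^0 − 4 = 2 − 4 = -2.
Assume a_m = 2·(-2)^m − 4 for some m ≥ 0.
Then a_{m+1} = -2a_m − 12 = -2·(2·(-2)^m − 4) − 12 = -4·(-2)^m + 8 − 12 = 2·(-2)^{m+1} − 4.
By induction, a_k = 2·(-2)^k − 4 for all k ≥ 0.

a_k = 2·(-2)^k − 4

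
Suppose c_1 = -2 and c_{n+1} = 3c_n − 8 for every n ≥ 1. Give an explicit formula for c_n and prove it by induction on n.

Claim: c_n = -2·3^n + 4.

Base case: c_1 = -2, and -2·3^1 + 4 = -6 + 4 = -2.
Assume c_k = -2·3^k + 4 for some k ≥ 1.
Then c_{k+1} = 3c_k − 8 = 3·(-2·3^k + 4) − 8 = -6·3^k + 12 − 8 = -2·3^{k+1} + 4.
By induction, c_n = -2·3^n + 4 for all n ≥ 1.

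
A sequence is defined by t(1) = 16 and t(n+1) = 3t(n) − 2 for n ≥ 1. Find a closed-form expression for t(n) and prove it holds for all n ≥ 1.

Claim: t(n) = 5·3^n + 1.

Base case: t(1) = 16, and 5·3^1 + 1 = 15 + 1 = 16.
Assume t(k) = 5·3^k + 1 for some k ≥ 1.
Then t(k+1) = 3t(k) − 2 = 3·(5·3^k + 1) − 2 = 15·3^k + 3 − 2 = 5·3^{k+1} + 1.
This completes the inductive step, so t(n) = 5·3^n + 1 for all n ≥ 1.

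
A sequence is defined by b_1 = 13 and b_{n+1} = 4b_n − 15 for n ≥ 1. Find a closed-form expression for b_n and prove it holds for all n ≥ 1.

Claim: b_n = 2·4^n + 5.

Base case: b_1 = 13, and 2·4^1 + 5 = 8 + 5 = 13.
Assume b_k = 2·4^k + 5 for some k ≥ 1.
Then b_{k+1} = 4b_k − 15 = 4·(2·4^k + 5) − 15 = 8·4^k + 20 − 15 = 2·4^{k+1} + 5.
This completes the inductive step, so b_n = 2·4^n + 5 for all n ≥ 1.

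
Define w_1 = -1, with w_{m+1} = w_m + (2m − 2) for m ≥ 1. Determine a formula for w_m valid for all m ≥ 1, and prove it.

Claim: w_m = m^2 − 3m + 1.

Base case: w_1 = -1, and 1^2 − 3·1 + 1 = -1.
Assume w_k = k^2 − 3k + 1.
Then w_{k+1} = w_k + (2k − 2) = (k^2 − 3k + 1) + (2k − 2) = k^2 − k − 1,
and (k+1)^2 − 3·(k+1) + 1 = k^2 − k − 1.
Hence w_m = m^2 − 3m + 1 for every m ≥ 1, by induction.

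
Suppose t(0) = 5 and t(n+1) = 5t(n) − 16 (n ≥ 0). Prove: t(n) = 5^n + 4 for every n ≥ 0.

Base case: t(0) = 5, and 5^0 + 4 = 1 + 4 = 5.
Assume t(j) = 5^j + 4 for some j ≥ 0.
Then t(j+1) = 5t(j) − 16 = 5·(5^j + 4) − 16 = 5^{j+1} + 20 − 16 = 5^{j+1} + 4.
So the formula holds for j+1, and by induction t(n) = 5^n + 4 for all n ≥ 0.

t(n) = 5^n + 4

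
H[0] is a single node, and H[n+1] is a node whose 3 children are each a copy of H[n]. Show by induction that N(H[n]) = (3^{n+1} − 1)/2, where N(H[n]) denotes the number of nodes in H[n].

Base case: N(H[0]) = 1, and (3^{0+1} − 1)/2 = 1.
Assume N(H[m]) = (3^{m+1} − 1)/2.
Then N(H[m+1]) = 1 + 3N(H[m]) = 1 + 3·(3^{m+1} − 1)/2 = 1 + (3^{m+2} − 3)/2 = (2 + 3^{m+2} − 3)/2 = (3^{m+2} − 1)/2.
By induction, N(H[n]) = (3^{n+1} − 1)/2 for all n ≥ 0.

N(H[n]) = (3^{n+1} − 1)/2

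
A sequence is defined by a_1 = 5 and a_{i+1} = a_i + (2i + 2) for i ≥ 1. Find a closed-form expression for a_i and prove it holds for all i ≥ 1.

Claim: a_i = i^2 + i + 3.

Base case: a_1 = 5, and 1^2 + 1 + 3 = 5.
Assume a_r = r^2 + r + 3.
Then a_{r+1} = a_r + (2r + 2) = (r^2 + r + 3) + (2r + 2) = r^2 + 3r + 5,
and (r+1)^2 + (r+1) + 3 = r^2 + 3r + 5.
By induction, a_i = i^2 + i + 3 for all i ≥ 1.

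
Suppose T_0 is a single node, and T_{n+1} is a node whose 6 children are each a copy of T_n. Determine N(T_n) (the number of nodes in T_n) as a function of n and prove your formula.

Claim: N(T_n) = (6^{n+1} − 1)/5.

Base case: N(T_0) = 1, and (6^{0+1} − 1)/5 = 1.
Assume N(T_r) = (6^{r+1} − 1)/5.
Then N(T_{r+1}) = 1 + 6N(T_r) = 1 + 6·(6^{r+1} − 1)/5 = 1 + (6^{r+2} − 6)/5 = (5 + 6^{r+2} − 6)/5 = (6^{r+2} − 1)/5.
This completes the inductive step, so N(T_n) = (6^{n+1} − 1)/5 for all n ≥ 0.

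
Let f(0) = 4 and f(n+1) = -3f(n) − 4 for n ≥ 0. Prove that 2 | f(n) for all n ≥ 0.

Base case: f(0) = 4 = 2·2, so 2 | f(0).
Assume 2 | f(m), so f(m) = 2t for some integer t.
Then f(m+1) = -3f(m) − 4 = -3·(2t) − 4 = 2(-3t − 2), so 2 | f(m+1).
This completes the inductive step, so 2 | f(n) for all n ≥ 0.

2 | f(n)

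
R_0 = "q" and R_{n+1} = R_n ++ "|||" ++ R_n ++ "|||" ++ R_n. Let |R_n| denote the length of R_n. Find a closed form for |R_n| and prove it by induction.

Claim: |R_n| = 4·3^n − 3.

Base case: |R_0| = 1, and 4·3^0 − 3 = 1.
Assume |R_k| = 4·3^k − 3.
Then |R_{k+1}| = 3|R_k| + 6 = 3(4·3^k − 3) + 6 = 4·3^{k+1} − 9 + 6 = 4·3^{k+1} − 3.
So the formula holds for k+1, and by induction |R_n| = 4·3^n − 3 for all n ≥ 0.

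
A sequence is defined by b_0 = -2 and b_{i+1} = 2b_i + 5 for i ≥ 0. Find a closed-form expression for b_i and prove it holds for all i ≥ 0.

Claim: b_i = 3·2^i − 5.

Base case: b_0 = -2, and 3·2^0 − 5 = 3 − 5 = -2.
Assume b_m = 3·2^m − 5 for some m ≥ 0.
Then b_{m+1} = 2b_m + 5 = 2·(3·2^m − 5) + 5 = 6·2^m − 10 + 5 = 3·2^{m+1} − 5.
By induction, b_i = 3·2^i − 5 for all i ≥ 0.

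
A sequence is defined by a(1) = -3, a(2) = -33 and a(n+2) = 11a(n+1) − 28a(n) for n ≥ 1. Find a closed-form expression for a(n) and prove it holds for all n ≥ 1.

Claim: a(n) = -7^n + 4^n.

Base cases: a(1) = -3 and -7^1 + 4^1 = -3; a(2) = -33 and -7^2 + 4^2 = -33.
Assume a(j) = -7^j + 4^j for all 1 ≤ j ≤ m, where m ≥ 2.
Then a(m+1) = 11a(m) − 28a(m−1) = 11·(-7^m + 4^m) − 28·(-7^{m−1} + 4^{m−1}) = -(11·7 − 28)7^{m−1} + (11·4 − 28)4^{m−1} = -49·7^{m−1} + 16·4^{m−1} = -7^{m+1} + 4^{m+1}.
Hence a(n) = -7^n + 4^n for every n ≥ 1, by strong induction.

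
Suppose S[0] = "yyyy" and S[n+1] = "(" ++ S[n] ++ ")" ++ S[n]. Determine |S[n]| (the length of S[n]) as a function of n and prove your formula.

Claim: |S[n]| = 6·2^n − 2.

Base case: |S[0]| = 4, and 6·2^0 − 2 = 4.
Assume |S[k]| = 6·2^k − 2.
Then |S[k+1]| = 1 + |S[k]| + 1 + |S[k]| = 2|S[k]| + 2 = 2(6·2^k − 2) + 2 = 6·2^{k+1} − 4 + 2 = 6·2^{k+1} − 2.
So the formula holds for k+1, and by induction |S[n]| = 6·2^n − 2 for all n ≥ 0.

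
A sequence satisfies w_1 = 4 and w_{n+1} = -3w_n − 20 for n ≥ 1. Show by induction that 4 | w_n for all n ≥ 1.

Base case: w_1 = 4 = 4·1, so 4 | w_1.
Assume 4 | w_m, so w_m = 4t for some integer t.
Then w_{m+1} = -3w_m − 20 = -3·(4t) − 20 = 4(-3t − 5), so 4 | w_{m+1}.
So the property holds for m+1, and by induction 4 | w_n for all n ≥ 1.

4 | w_n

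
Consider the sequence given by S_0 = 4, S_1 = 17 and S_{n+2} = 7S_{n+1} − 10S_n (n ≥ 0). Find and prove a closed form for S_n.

Claim: S_n = 3·5^n + 2^n.

Base cases: S_0 = 4 and 3·5^0 + 2^0 = 4; S_1 = 17 and 3·5^1 + 2^1 = 17.
Assume S_j = 3·5^j + 2^j for all 0 ≤ j ≤ r, where r ≥ 1.
Then S_{r+1} = 7S_r − 10S_{r−1} = 7·(3·5^r + 2^r) − 10·(3·5^{r−1} + 2^{r−1}) = 3·(7·5 − 10)5^{r−1} + (7·2 − 10)2^{r−1} = 75·5^{r−1} + 4·2^{r−1} = 3·5^{r+1} + 2^{r+1}.
Hence S_n = 3·5^n + 2^n for every n ≥ 0, by strong induction.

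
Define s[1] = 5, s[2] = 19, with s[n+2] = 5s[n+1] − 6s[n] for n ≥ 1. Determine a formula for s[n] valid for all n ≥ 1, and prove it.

Claim: s[n] = 3·3^n − 2·2^n.

Base cases: s[1] = 5 and 3·3^1 − 2·2^1 = 5; s[2] = 19 and 3·3^2 − 2·2^2 = 19.
Assume s[j] = 3·3^j − 2·2^j for all 1 ≤ j ≤ k, where k ≥ 2.
Then s[k+1] = 5s[k] − 6s[k−1] = 5·(3·3^k − 2·2^k) − 6·(3·3^{k−1} − 2·2^{k−1}) = 3·(5·3 − 6)3^{k−1} − 2·(5·2 − 6)2^{k−1} = 27·3^{k−1} − 8·2^{k−1} = 3·3^{k+1} − 2·2^{k+1}.
By strong induction, s[n] = 3·3^n − 2·2^n for all n ≥ 1.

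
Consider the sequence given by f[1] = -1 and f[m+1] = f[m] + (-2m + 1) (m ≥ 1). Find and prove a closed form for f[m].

Claim: f[m] = -m^2 + 2m − 2.

Base case: f[1] = -1, and -1^2 + 2·1 − 2 = -1.
Assume f[k] = -k^2 + 2k − 2.
Then f[k+1] = f[k] + (-2k + 1) = (-k^2 + 2k − 2) + (-2k + 1) = -k^2 − 1,
and -(k+1)^2 + 2·(k+1) − 2 = -k^2 − 1.
By induction, f[m] = -m^2 + 2m − 2 for all m ≥ 1.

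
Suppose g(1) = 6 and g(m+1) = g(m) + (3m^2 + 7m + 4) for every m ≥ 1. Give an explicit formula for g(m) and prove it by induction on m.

Claim: g(m) = m^3 + 2m^2 + m + 2.

Base case: g(1) = 6, and 1^3 + 2·1^2 + 1 + 2 = 6.
Assume g(j) = j^3 + 2j^2 + j + 2.
Then g(j+1) = g(j) + (3j^2 + 7j + 4) = (j^3 + 2j^2 + j + 2) + (3j^2 + 7j + 4) = j^3 + 5j^2 + 8j + 6,
and (j+1)^3 + 2·(j+1)^2 + (j+1) + 2 = j^3 + 5j^2 + 8j + 6.
Hence g(m) = m^3 + 2m^2 + m + 2 for every m ≥ 1, by induction.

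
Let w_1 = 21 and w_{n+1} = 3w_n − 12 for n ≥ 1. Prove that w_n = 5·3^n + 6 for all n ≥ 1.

Base case: w_1 = 21, and 5·3^1 + 6 = 15 + 6 = 21.
Assume w_k = 5·3^k + 6 for some k ≥ 1.
Then w_{k+1} = 3w_k − 12 = 3·(5·3^k + 6) − 12 = 15·3^k + 18 − 12 = 5·3^{k+1} + 6.
This completes the inductive step, so w_n = 5·3^n + 6 for all n ≥ 1.

w_n = 5·3^n + 6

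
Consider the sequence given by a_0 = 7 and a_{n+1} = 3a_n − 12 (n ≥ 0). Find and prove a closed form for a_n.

Claim: a_n = 3^n + 6.

Base case: a_0 = 7, and 3^0 + 6 = 1 + 6 = 7.
Assume a_m = 3^m + 6 for some m ≥ 0.
Then a_{m+1} = 3a_m − 12 = 3·(3^m + 6) − 12 = 3^{m+1} + 18 − 12 = 3^{m+1} + 6.
By induction, a_n = 3^n + 6 for all n ≥ 0.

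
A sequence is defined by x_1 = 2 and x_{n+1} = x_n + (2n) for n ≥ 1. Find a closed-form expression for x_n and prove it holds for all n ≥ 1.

Claim: x_n = n^2 − n + 2.

Base case: x_1 = 2, and 1^2 − 1 + 2 = 2.
Assume x_r = r^2 − r + 2.
Then x_{r+1} = x_r + (2r) = (r^2 − r + 2) + (2r) = r^2 + r + 2,
and (r+1)^2 − (r+1) + 2 = r^2 + r + 2.
By induction, x_n = n^2 − n + 2 for all n ≥ 1.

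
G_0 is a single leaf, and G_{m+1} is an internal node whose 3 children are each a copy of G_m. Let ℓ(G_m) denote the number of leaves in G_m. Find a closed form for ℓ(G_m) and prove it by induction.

Claim: ℓ(G_m) = 3^m.

Base case: ℓ(G_0) = 1, and 3^0 = 1.
Assume ℓ(G_j) = 3^j.
Then ℓ(G_{j+1}) = 3·ℓ(G_j) = 3·3^j = 3^{j+1}.
Hence ℓ(G_m) = 3^m for every m ≥ 0, by induction.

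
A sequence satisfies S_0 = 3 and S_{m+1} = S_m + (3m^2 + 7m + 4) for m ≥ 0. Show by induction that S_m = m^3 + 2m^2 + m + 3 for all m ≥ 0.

Base case: S_0 = 3, and 0^3 + 2·0^2 + 0 + 3 = 3.
Assume S_j = j^3 + 2j^2 + j + 3.
Then S_{j+1} = S_j + (3j^2 + 7j + 4) = (j^3 + 2j^2 + j + 3) + (3j^2 + 7j + 4) = j^3 + 5j^2 + 8j + 7,
and (j+1)^3 + 2·(j+1)^2 + (j+1) + 3 = j^3 + 5j^2 + 8j + 7.
By induction, S_m = m^3 + 2m^2 + m + 3 for all m ≥ 0.

S_m = m^3 + 2m^2 + m + 3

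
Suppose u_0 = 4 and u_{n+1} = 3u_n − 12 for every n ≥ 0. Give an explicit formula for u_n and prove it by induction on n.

Claim: u_n = -2·3^n + 6.

Base case: u_0 = 4, and -2·3^0 + 6 = -2 + 6 = 4.
Assume u_k = -2·3^k + 6 for some k ≥ 0.
Then u_{k+1} = 3u_k − 12 = 3·(-2·3^k + 6) − 12 = -6·3^k + 18 − 12 = -2·3^{k+1} + 6.
So the formula holds for k+1, and by induction u_n = -2·3^n + 6 for all n ≥ 0.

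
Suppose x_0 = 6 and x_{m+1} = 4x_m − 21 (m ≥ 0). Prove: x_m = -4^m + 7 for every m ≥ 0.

Base case: x_0 = 6, and -4^0 + 7 = -1 + 7 = 6.
Assume x_j = -4^j + 7 for some j ≥ 0.
Then x_{j+1} = 4x_j − 21 = 4·(-4^j + 7) − 21 = -4^{j+1} + 28 − 21 = -4^{j+1} + 7.
By induction, x_m = -4^m + 7 for all m ≥ 0.

x_m = -4^m + 7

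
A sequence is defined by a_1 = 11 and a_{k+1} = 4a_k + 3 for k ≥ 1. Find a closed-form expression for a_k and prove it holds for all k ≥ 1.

Claim: a_k = 3·4^k − 1.

Base case: a_1 = 11, and 3·4^1 − 1 = 12 − 1 = 11.
Assume a_r = 3·4^r − 1 for some r ≥ 1.
Then a_{r+1} = 4a_r + 3 = 4·(3·4^r − 1) + 3 = 12·4^r − 4 + 3 = 3·4^{r+1} − 1.
By induction, a_k = 3·4^k − 1 for all k ≥ 1.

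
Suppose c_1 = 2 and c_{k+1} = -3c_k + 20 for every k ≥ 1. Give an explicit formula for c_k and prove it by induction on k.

Claim: c_k = (-3)^k + 5.

Base case: c_1 = 2, and (-3)^1 + 5 = -3 + 5 = 2.
Assume c_j = (-3)^j + 5 for some j ≥ 1.
Then c_{j+1} = -3c_j + 20 = -3·((-3)^j + 5) + 20 = -3·(-3)^j − 15 + 20 = (-3)^{j+1} + 5.
By induction, c_k = (-3)^k + 5 for all k ≥ 1.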